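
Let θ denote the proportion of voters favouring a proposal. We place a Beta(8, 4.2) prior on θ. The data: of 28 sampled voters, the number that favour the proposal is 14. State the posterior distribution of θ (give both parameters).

Observing 14 successes and 14 failures updates Beta(8, 4.2) by adding the success and failure counts to the two shape parameters: α = 8+14 = 22, β = 4.2+14 = 18.2.

Posterior: Beta(22, 18.2)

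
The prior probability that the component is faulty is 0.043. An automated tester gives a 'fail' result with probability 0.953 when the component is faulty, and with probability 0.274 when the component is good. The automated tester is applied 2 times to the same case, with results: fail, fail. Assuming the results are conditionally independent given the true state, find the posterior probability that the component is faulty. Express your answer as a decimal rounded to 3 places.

Posterior P(H) ≈ 0.352

Let H be the event that the component is faulty; start with P(H) = 0.043. P('fail'|H) = 0.953, P('fail'|¬H) = 0.274.
Update on result 1 ('fail'): P(H) ← 0.953·0.0430 / (0.953·0.0430 + 0.274·0.9570) = 0.040979/0.30320 = 0.1352.
Update on result 2 ('fail'): P(H) ← 0.953·0.1352 / (0.953·0.1352 + 0.274·0.8648) = 0.12880/0.36577 = 0.3521.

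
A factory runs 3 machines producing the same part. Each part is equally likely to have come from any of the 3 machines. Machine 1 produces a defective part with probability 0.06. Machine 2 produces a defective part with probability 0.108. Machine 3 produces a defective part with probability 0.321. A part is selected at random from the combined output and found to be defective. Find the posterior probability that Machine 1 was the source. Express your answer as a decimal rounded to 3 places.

Posterior probability ≈ 0.123

Tabulate prior·likelihood by source: [1] prior 0.333333, lik 0.06, product 0.02000; [2] prior 0.333333, lik 0.108, product 0.03600; [3] prior 0.333333, lik 0.321, product 0.1070.
Normalizing constant = 0.16300; the posterior for Machine 1 is its product over the sum, 0.02000/0.16300 = 0.123.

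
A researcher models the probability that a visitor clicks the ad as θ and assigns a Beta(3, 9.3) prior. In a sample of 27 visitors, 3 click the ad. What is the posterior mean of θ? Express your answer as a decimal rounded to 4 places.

Posterior mean ≈ 0.1527

Observing 3 successes and 24 failures updates Beta(3, 9.3) by adding the success and failure counts to the two shape parameters: α = 3+3 = 6, β = 9.3+24 = 33.3.
Posterior mean = α/(α+β) = 6/39.3 = 0.1527.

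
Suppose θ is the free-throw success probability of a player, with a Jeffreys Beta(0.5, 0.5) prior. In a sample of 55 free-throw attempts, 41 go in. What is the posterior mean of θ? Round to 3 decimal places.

Observing 41 successes and 14 failures updates Beta(0.5, 0.5) by adding the success and failure counts to the two shape parameters: α = 0.5+41 = 41.5, β = 0.5+14 = 14.5.
E[θ | data] = 41.5/(41.5+14.5) = 0.741.

Posterior mean ≈ 0.741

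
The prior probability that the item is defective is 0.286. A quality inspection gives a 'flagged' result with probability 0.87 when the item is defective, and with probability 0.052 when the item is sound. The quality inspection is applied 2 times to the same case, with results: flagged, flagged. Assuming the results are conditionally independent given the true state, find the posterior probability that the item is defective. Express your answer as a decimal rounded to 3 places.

Posterior P(H) ≈ 0.991

Let H be the event that the item is defective; start with P(H) = 0.286. P('flagged'|H) = 0.87, P('flagged'|¬H) = 0.052.
Update on result 1 ('flagged'): P(H) ← 0.87·0.2860 / (0.87·0.2860 + 0.052·0.7140) = 0.24882/0.28595 = 0.8702.
Update on result 2 ('flagged'): P(H) ← 0.87·0.8702 / (0.87·0.8702 + 0.052·0.1298) = 0.75704/0.76379 = 0.9912.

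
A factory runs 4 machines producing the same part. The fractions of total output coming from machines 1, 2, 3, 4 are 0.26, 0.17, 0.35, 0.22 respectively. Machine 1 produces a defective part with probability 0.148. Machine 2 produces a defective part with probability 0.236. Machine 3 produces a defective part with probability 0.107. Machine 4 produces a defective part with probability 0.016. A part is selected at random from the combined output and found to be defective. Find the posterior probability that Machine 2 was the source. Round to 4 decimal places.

Posterior probability ≈ 0.3355

Tabulate prior·likelihood by source: [1] prior 0.26, lik 0.148, product 0.03848; [2] prior 0.17, lik 0.236, product 0.04012; [3] prior 0.35, lik 0.107, product 0.03745; [4] prior 0.22, lik 0.016, product 0.003520.
Normalizing constant = 0.11957; the posterior for Machine 2 is its product over the sum, 0.04012/0.11957 = 0.3355.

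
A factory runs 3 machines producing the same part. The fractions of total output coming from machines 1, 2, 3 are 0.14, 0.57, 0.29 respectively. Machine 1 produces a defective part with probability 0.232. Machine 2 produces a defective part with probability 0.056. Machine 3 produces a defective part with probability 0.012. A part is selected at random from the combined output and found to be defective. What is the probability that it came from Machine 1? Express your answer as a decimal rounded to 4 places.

P(defective|M1) = 0.232; P(defective|M2) = 0.056; P(defective|M3) = 0.012.
Prior × likelihood for each source: 0.14·0.232=0.03248, 0.57·0.056=0.03192, 0.29·0.012=0.003480. Summing gives P(defective) = 0.067880.
P(Machine 1 | defective) = 0.03248 / 0.067880 = 0.4785.

Posterior probability ≈ 0.4785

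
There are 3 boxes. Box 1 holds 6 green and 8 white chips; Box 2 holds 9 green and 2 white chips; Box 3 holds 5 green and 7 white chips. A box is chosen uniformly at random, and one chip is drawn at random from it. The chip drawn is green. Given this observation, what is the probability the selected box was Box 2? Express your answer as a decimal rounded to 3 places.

Posterior probability ≈ 0.492

Tabulate prior·likelihood by source: [1] prior 0.333333, lik 0.4286, product 0.1429; [2] prior 0.333333, lik 0.8182, product 0.2727; [3] prior 0.333333, lik 0.4167, product 0.1389.
Normalizing constant = 0.55447; the posterior for Box 2 is its product over the sum, 0.2727/0.55447 = 0.492.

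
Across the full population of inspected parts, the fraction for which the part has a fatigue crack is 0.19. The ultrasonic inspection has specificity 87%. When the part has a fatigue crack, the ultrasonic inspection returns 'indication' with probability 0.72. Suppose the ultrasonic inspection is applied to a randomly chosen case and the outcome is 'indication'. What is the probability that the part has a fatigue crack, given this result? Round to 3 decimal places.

P(H | E) ≈ 0.565

Write H for 'the part has a fatigue crack'. Prior odds H:¬H = 0.19/0.81 = 0.23457. For the 'indication' outcome, the likelihood ratio is 0.72/0.13 = 5.5385.
Posterior odds = 0.23457 × 5.5385 = 1.2991, so P(H|E) = 1.2991/(1+1.2991) = 0.565.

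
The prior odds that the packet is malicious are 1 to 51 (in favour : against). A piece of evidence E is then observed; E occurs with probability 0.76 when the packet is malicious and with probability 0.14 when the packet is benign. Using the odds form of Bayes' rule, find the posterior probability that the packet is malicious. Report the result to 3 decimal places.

Posterior probability ≈ 0.096

Prior odds = 1/51 = 0.019608. In log-odds, ln(0.019608) = -3.9318.
Add log likelihood ratio: ln(5.4286) = 1.6917.
Posterior log-odds = -2.2401, so posterior odds = exp(-2.2401) = 0.10644. Converting, P(H|E) = 0.10644/1.1064 = 0.096.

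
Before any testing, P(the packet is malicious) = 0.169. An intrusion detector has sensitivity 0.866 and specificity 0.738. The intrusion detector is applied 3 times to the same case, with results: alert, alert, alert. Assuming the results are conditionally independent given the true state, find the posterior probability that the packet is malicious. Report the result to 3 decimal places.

Let H be the event that the packet is malicious; start with P(H) = 0.169. P('alert'|H) = 0.866, P('alert'|¬H) = 0.262.
Update on result 1 ('alert'): P(H) ← 0.866·0.1690 / (0.866·0.1690 + 0.262·0.8310) = 0.14635/0.36408 = 0.4020.
Update on result 2 ('alert'): P(H) ← 0.866·0.4020 / (0.866·0.4020 + 0.262·0.5980) = 0.34812/0.50480 = 0.6896.
Update on result 3 ('alert'): P(H) ← 0.866·0.6896 / (0.866·0.6896 + 0.262·0.3104) = 0.59721/0.67853 = 0.8802.

Posterior P(H) ≈ 0.880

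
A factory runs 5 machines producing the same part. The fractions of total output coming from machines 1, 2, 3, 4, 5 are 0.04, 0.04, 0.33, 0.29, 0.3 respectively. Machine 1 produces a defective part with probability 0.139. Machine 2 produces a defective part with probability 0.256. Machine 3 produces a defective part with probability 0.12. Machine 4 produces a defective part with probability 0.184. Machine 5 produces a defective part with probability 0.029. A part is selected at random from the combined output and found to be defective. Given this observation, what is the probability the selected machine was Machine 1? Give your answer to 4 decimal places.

P(defective|M1) = 0.139; P(defective|M2) = 0.256; P(defective|M3) = 0.12; P(defective|M4) = 0.184; P(defective|M5) = 0.029.
Prior × likelihood for each source: 0.04·0.139=0.005560, 0.04·0.256=0.01024, 0.33·0.12=0.03960, 0.29·0.184=0.05336, 0.3·0.029=0.008700. Summing gives P(defective) = 0.11746.
P(Machine 1 | defective) = 0.005560 / 0.11746 = 0.0473.

Posterior probability ≈ 0.0473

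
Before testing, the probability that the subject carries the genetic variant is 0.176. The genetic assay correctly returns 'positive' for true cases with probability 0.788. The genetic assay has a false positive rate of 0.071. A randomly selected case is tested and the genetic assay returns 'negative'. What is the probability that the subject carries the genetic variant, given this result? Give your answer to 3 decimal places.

Let H be the event that the subject carries the genetic variant. P(H) = 0.176, so P(¬H) = 0.824. With E the 'negative' result, P(E|H) = 0.212 and P(E|¬H) = 0.929.
P(E) = 0.212·0.176 + 0.929·0.824 = 0.037312 + 0.76550 = 0.80281.
By Bayes' theorem, P(H|E) = 0.037312 / 0.80281 = 0.046.

P(H | E) ≈ 0.046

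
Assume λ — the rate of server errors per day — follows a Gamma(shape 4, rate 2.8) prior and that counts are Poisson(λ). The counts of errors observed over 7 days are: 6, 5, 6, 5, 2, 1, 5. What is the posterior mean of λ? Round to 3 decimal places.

Posterior mean ≈ 3.469

Total count ∑xᵢ = 30 over n = 7 days.
Gamma is conjugate to the Poisson likelihood: posterior is Gamma(shape = 4+30 = 34, rate = 2.8+7 = 9.8).
E[λ | data] = 34/9.8 = 3.469.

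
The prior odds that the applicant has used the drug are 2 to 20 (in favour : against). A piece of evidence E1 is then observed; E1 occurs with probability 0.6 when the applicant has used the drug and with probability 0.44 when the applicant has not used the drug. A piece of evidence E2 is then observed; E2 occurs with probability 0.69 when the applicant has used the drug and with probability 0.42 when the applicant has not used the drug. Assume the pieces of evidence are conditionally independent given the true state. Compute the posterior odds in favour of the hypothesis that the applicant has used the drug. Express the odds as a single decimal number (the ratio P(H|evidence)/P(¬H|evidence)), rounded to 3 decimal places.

Posterior odds ≈ 0.224

Prior odds = 2/20 = 0.10000. In log-odds, ln(0.10000) = -2.3026.
Add log likelihood ratios: ln(1.3636) + ln(1.6429) = 0.80659.
Posterior log-odds = -1.4960, so posterior odds = exp(-1.4960) = 0.22403.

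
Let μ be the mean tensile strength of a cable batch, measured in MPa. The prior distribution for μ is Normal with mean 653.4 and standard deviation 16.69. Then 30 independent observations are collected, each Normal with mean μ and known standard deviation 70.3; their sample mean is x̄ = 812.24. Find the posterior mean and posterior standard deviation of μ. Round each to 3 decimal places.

Posterior mean ≈ 753.212; posterior SD ≈ 10.174

With known σ, the Normal prior is conjugate. Weight on the data is w = (n/σ²)/(n/σ² + 1/τ₀²) = 0.00607031/(0.00607031+0.00358994) = 0.62838.
Posterior mean = w·x̄ + (1−w)·μ₀ = 0.62838·812.24 + 0.37162·653.4 = 753.212. Posterior variance = 1/(0.00607031+0.00358994) = 103.517, so SD = 10.174.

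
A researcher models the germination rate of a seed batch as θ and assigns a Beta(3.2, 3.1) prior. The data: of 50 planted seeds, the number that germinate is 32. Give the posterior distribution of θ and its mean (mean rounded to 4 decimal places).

Posterior: Beta(35.2, 21.1); mean ≈ 0.6252

Observing 32 successes and 18 failures updates Beta(3.2, 3.1) by adding the success and failure counts to the two shape parameters: α = 3.2+32 = 35.2, β = 3.1+18 = 21.1.
E[θ | data] = 35.2/(35.2+21.1) = 0.6252.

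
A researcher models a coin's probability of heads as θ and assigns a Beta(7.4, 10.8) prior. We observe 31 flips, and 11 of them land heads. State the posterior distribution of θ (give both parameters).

Posterior: Beta(18.4, 30.8)

Observing 11 successes and 20 failures updates Beta(7.4, 10.8) by adding the success and failure counts to the two shape parameters: α = 7.4+11 = 18.4, β = 10.8+20 = 30.8.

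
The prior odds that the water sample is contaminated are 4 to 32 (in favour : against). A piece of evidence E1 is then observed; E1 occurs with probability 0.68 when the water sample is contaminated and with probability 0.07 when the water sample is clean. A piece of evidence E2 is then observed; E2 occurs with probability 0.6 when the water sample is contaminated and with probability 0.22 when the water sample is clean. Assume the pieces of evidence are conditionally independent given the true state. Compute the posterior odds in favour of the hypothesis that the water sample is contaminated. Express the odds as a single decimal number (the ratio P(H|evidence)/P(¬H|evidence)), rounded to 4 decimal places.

Prior odds = 4/32 = 0.12500.
Likelihood ratio for E1 = 0.68/0.07 = 9.7143.
Likelihood ratio for E2 = 0.6/0.22 = 2.7273.
Posterior odds = prior odds × LR₁ × LR₂ = 3.3117.

Posterior odds ≈ 3.3117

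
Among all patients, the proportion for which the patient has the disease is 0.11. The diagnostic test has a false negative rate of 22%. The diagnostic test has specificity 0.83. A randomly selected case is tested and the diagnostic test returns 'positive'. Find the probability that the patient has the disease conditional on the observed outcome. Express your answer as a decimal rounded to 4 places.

P(H | E) ≈ 0.3619

Write H for 'the patient has the disease'. Prior odds H:¬H = 0.11/0.89 = 0.12360. For the 'positive' outcome, the likelihood ratio is 0.78/0.17 = 4.5882.
Posterior odds = 0.12360 × 4.5882 = 0.56709, so P(H|E) = 0.56709/(1+0.56709) = 0.3619.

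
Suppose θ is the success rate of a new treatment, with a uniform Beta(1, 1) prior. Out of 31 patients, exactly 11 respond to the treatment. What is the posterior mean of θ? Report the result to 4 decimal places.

Posterior mean ≈ 0.3636

The binomial likelihood is conjugate to the Beta prior: with 11 successes and 20 failures, the posterior is Beta(1+11, 1+20) = Beta(12, 21).
Posterior mean = α/(α+β) = 12/33 = 0.3636.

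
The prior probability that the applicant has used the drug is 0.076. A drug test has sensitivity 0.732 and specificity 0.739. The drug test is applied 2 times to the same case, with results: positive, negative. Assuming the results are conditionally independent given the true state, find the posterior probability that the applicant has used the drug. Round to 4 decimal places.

Let H be the event that the applicant has used the drug; start with P(H) = 0.076. P('positive'|H) = 0.732, P('positive'|¬H) = 0.261.
Update on result 1 ('positive'): P(H) ← 0.732·0.0760 / (0.732·0.0760 + 0.261·0.9240) = 0.055632/0.29680 = 0.1874.
Update on result 2 ('negative'): P(H) ← 0.268·0.1874 / (0.268·0.1874 + 0.739·0.8126) = 0.050234/0.65071 = 0.0772.

Posterior P(H) ≈ 0.0772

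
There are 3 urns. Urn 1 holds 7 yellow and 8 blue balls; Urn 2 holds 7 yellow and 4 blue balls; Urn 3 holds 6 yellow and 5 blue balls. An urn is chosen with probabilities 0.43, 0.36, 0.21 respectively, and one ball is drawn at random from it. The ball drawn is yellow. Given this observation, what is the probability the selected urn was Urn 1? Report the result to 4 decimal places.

Posterior probability ≈ 0.3687

P(yellow|Urn 1) = 0.4667; P(yellow|Urn 2) = 0.6364; P(yellow|Urn 3) = 0.5455.
Prior × likelihood for each source: 0.43·0.4667=0.2007, 0.36·0.6364=0.2291, 0.21·0.5455=0.1145. Summing gives P(yellow) = 0.54430.
P(Urn 1 | yellow) = 0.2007 / 0.54430 = 0.3687.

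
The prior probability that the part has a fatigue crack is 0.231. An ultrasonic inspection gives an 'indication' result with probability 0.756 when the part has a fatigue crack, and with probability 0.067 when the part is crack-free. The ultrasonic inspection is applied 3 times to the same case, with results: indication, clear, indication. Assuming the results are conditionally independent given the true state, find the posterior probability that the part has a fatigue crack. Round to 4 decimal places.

Posterior P(H) ≈ 0.9091

With H the event that the part has a fatigue crack, the joint likelihood of the observed sequence is P(data|H) = 0.756·0.244·0.756 = 0.13945 and P(data|¬H) = 0.067·0.933·0.067 = 0.0041882.
Bayes: P(H|data) = 0.231·0.13945 / (0.231·0.13945 + 0.769·0.0041882) = 0.032214/0.035435 = 0.9091.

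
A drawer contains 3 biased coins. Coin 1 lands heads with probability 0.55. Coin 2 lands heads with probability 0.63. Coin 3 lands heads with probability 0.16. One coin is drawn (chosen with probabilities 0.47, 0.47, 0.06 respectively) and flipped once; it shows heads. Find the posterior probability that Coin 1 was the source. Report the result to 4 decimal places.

Posterior probability ≈ 0.4582

P(heads|C1) = 0.55; P(heads|C2) = 0.63; P(heads|C3) = 0.16.
Prior × likelihood for each source: 0.47·0.55=0.2585, 0.47·0.63=0.2961, 0.06·0.16=0.009600. Summing gives P(heads) = 0.56420.
P(Coin 1 | heads) = 0.2585 / 0.56420 = 0.4582.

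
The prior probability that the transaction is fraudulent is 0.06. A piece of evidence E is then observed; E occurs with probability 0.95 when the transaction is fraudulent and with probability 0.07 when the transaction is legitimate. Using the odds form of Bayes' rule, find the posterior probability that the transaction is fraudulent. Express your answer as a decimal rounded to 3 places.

Posterior probability ≈ 0.464

Prior odds = 0.06/(1−0.06) = 0.063830.
Likelihood ratio for E = 0.95/0.07 = 13.571.
Posterior odds = prior odds × LR = 0.86626.
Posterior probability = odds/(1+odds) = 0.86626/1.8663 = 0.464.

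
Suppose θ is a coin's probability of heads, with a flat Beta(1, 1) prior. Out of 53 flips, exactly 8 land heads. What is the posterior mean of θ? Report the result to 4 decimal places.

The binomial likelihood is conjugate to the Beta prior: with 8 successes and 45 failures, the posterior is Beta(1+8, 1+45) = Beta(9, 46).
Posterior mean = α/(α+β) = 9/55 = 0.1636.

Posterior mean ≈ 0.1636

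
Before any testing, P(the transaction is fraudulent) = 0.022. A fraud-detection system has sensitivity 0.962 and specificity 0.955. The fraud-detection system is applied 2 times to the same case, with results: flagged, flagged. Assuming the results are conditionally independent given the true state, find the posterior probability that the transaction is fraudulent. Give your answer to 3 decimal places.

Posterior P(H) ≈ 0.911

With H the event that the transaction is fraudulent, the joint likelihood of the observed sequence is P(data|H) = 0.962·0.962 = 0.92544 and P(data|¬H) = 0.045·0.045 = 0.0020250.
Bayes: P(H|data) = 0.022·0.92544 / (0.022·0.92544 + 0.978·0.0020250) = 0.020360/0.022340 = 0.9114.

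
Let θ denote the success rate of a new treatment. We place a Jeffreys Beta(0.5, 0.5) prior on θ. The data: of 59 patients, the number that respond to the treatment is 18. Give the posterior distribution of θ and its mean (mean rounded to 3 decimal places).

The binomial likelihood is conjugate to the Beta prior: with 18 successes and 41 failures, the posterior is Beta(0.5+18, 0.5+41) = Beta(18.5, 41.5).
Posterior mean = α/(α+β) = 18.5/60 = 0.308.

Posterior: Beta(18.5, 41.5); mean ≈ 0.308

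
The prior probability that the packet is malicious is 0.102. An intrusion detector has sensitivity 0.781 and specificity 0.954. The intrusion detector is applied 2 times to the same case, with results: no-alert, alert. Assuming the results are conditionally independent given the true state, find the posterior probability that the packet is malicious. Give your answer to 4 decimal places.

Let H be the event that the packet is malicious; start with P(H) = 0.102. P('alert'|H) = 0.781, P('alert'|¬H) = 0.046.
Update on result 1 ('no-alert'): P(H) ← 0.219·0.1020 / (0.219·0.1020 + 0.954·0.8980) = 0.022338/0.87903 = 0.0254.
Update on result 2 ('alert'): P(H) ← 0.781·0.0254 / (0.781·0.0254 + 0.046·0.9746) = 0.019847/0.064678 = 0.3069.

Posterior P(H) ≈ 0.3069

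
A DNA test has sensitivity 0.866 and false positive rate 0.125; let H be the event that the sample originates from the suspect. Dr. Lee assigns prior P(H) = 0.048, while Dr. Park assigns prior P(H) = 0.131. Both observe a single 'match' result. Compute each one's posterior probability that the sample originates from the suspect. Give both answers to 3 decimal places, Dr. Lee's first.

The likelihood ratio for a 'match' result is 0.866/0.125 = 6.9280.
Dr. Lee: prior odds 0.048/0.952 = 0.050420; posterior odds 0.34931; posterior probability 0.259.
Dr. Park: prior odds 0.131/0.869 = 0.15075; posterior odds 1.0444; posterior probability 0.511.

Dr. Lee: 0.259; Dr. Park: 0.511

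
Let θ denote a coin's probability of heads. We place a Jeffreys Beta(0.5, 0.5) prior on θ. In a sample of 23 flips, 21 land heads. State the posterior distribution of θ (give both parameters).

Posterior: Beta(21.5, 2.5)

The binomial likelihood is conjugate to the Beta prior: with 21 successes and 2 failures, the posterior is Beta(0.5+21, 0.5+2) = Beta(21.5, 2.5).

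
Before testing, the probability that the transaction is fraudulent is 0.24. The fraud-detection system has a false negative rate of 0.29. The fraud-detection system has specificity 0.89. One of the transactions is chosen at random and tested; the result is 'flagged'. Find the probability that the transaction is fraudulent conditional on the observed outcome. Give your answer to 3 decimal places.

Write H for 'the transaction is fraudulent'. Prior odds H:¬H = 0.24/0.76 = 0.31579. For the 'flagged' outcome, the likelihood ratio is 0.71/0.11 = 6.4545.
Posterior odds = 0.31579 × 6.4545 = 2.0383, so P(H|E) = 2.0383/(1+2.0383) = 0.671.

P(H | E) ≈ 0.671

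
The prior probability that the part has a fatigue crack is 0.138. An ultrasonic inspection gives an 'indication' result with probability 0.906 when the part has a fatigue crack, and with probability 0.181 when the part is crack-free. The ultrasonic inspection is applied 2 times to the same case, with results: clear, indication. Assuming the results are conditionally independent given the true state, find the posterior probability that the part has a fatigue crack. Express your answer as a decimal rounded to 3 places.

Posterior P(H) ≈ 0.084

Let H be the event that the part has a fatigue crack; start with P(H) = 0.138. P('indication'|H) = 0.906, P('indication'|¬H) = 0.181.
Update on result 1 ('clear'): P(H) ← 0.094·0.1380 / (0.094·0.1380 + 0.819·0.8620) = 0.012972/0.71895 = 0.0180.
Update on result 2 ('indication'): P(H) ← 0.906·0.0180 / (0.906·0.0180 + 0.181·0.9820) = 0.016347/0.19408 = 0.0842.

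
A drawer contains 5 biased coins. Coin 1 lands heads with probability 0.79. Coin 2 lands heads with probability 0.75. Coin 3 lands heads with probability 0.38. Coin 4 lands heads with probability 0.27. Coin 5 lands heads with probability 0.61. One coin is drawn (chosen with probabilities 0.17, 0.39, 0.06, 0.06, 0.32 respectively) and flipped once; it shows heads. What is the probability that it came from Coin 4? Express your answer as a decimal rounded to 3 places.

Posterior probability ≈ 0.025

P(heads|C1) = 0.79; P(heads|C2) = 0.75; P(heads|C3) = 0.38; P(heads|C4) = 0.27; P(heads|C5) = 0.61.
Prior × likelihood for each source: 0.17·0.79=0.1343, 0.39·0.75=0.2925, 0.06·0.38=0.02280, 0.06·0.27=0.01620, 0.32·0.61=0.1952. Summing gives P(heads) = 0.66100.
P(Coin 4 | heads) = 0.01620 / 0.66100 = 0.025.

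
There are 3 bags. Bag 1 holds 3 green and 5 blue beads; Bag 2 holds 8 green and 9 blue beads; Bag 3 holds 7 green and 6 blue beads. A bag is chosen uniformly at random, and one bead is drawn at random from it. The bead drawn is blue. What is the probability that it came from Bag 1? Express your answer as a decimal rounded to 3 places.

Posterior probability ≈ 0.387

Tabulate prior·likelihood by source: [1] prior 0.333333, lik 0.625, product 0.2083; [2] prior 0.333333, lik 0.5294, product 0.1765; [3] prior 0.333333, lik 0.4615, product 0.1538.
Normalizing constant = 0.53865; the posterior for Bag 1 is its product over the sum, 0.2083/0.53865 = 0.387.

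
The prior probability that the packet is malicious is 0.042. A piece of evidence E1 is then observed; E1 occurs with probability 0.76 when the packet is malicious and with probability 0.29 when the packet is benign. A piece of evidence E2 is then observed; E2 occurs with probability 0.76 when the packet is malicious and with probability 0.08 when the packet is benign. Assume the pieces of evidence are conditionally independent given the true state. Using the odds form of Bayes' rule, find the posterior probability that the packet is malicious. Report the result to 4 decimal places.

Prior odds = 0.042/(1−0.042) = 0.043841. In log-odds, ln(0.043841) = -3.1272.
Add log likelihood ratios: ln(2.6207) + ln(9.5000) = 3.2147.
Posterior log-odds = 0.087551, so posterior odds = exp(0.087551) = 1.0915. Converting, P(H|E) = 1.0915/2.0915 = 0.5219.

Posterior probability ≈ 0.5219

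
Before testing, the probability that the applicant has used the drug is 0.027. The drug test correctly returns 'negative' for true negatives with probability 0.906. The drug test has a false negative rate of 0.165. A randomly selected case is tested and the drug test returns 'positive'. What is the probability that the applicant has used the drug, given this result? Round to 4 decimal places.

Write H for 'the applicant has used the drug'. Prior odds H:¬H = 0.027/0.973 = 0.027749. For the 'positive' outcome, the likelihood ratio is 0.835/0.094 = 8.8830.
Posterior odds = 0.027749 × 8.8830 = 0.24650, so P(H|E) = 0.24650/(1+0.24650) = 0.1978.

P(H | E) ≈ 0.1978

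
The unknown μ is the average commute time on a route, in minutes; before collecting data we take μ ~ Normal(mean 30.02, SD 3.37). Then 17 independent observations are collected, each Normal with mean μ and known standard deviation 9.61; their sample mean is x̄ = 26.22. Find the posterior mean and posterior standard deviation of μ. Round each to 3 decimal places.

Prior precision 1/τ₀² = 1/3.37² = 0.0880522; data precision n/σ² = 17/9.61² = 0.184078.
Posterior precision = 0.0880522 + 0.184078 = 0.272130, giving posterior SD = 1/√0.272130 = 1.917.
Posterior mean = (0.0880522·30.02 + 0.184078·26.22) / 0.272130 = 27.450.

Posterior mean ≈ 27.450; posterior SD ≈ 1.917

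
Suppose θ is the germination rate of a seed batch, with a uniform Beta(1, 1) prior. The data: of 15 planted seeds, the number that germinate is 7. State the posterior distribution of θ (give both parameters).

The binomial likelihood is conjugate to the Beta prior: with 7 successes and 8 failures, the posterior is Beta(1+7, 1+8) = Beta(8, 9).

Posterior: Beta(8, 9)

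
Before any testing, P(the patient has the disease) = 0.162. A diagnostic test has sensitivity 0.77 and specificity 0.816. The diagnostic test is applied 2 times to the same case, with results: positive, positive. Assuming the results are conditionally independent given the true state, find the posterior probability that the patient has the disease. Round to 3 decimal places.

Let H be the event that the patient has the disease; start with P(H) = 0.162. P('positive'|H) = 0.77, P('positive'|¬H) = 0.184.
Update on result 1 ('positive'): P(H) ← 0.77·0.1620 / (0.77·0.1620 + 0.184·0.8380) = 0.12474/0.27893 = 0.4472.
Update on result 2 ('positive'): P(H) ← 0.77·0.4472 / (0.77·0.4472 + 0.184·0.5528) = 0.34435/0.44606 = 0.7720.

Posterior P(H) ≈ 0.772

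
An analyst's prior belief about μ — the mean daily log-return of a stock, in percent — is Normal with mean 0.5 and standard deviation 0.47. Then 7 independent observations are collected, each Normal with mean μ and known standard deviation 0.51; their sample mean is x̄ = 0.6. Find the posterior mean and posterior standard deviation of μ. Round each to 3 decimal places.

With known σ, the Normal prior is conjugate. Weight on the data is w = (n/σ²)/(n/σ² + 1/τ₀²) = 26.9127/(26.9127+4.52694) = 0.85601.
Posterior mean = w·x̄ + (1−w)·μ₀ = 0.85601·0.6 + 0.14399·0.5 = 0.586. Posterior variance = 1/(26.9127+4.52694) = 0.0318070, so SD = 0.178.

Posterior mean ≈ 0.586; posterior SD ≈ 0.178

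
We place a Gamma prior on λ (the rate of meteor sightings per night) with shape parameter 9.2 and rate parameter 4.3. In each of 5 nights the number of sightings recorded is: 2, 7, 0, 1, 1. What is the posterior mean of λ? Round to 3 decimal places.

Posterior mean ≈ 2.172

The Poisson likelihood adds the total count to the shape and the number of exposure periods to the rate. Here ∑xᵢ = 11 and n = 5, so shape 9.2→20.2 and rate 4.3→9.3.
E[λ | data] = 20.2/9.3 = 2.172.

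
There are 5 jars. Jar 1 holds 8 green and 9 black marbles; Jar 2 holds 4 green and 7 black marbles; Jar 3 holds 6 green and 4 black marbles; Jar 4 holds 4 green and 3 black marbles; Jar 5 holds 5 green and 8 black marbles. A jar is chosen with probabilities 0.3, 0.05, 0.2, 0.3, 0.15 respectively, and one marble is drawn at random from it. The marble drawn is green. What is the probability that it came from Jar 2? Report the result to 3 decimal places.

Tabulate prior·likelihood by source: [1] prior 0.3, lik 0.4706, product 0.1412; [2] prior 0.05, lik 0.3636, product 0.01818; [3] prior 0.2, lik 0.6, product 0.1200; [4] prior 0.3, lik 0.5714, product 0.1714; [5] prior 0.15, lik 0.3846, product 0.05769.
Normalizing constant = 0.50848; the posterior for Jar 2 is its product over the sum, 0.01818/0.50848 = 0.036.

Posterior probability ≈ 0.036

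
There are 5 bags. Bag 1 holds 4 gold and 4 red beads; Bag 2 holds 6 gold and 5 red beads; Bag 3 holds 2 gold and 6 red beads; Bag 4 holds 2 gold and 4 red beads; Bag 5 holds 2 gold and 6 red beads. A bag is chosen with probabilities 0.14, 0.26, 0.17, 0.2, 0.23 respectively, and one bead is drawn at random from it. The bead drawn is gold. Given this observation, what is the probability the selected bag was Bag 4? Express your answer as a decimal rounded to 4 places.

Posterior probability ≈ 0.1761

Tabulate prior·likelihood by source: [1] prior 0.14, lik 0.5, product 0.07000; [2] prior 0.26, lik 0.5455, product 0.1418; [3] prior 0.17, lik 0.25, product 0.04250; [4] prior 0.2, lik 0.3333, product 0.06667; [5] prior 0.23, lik 0.25, product 0.05750.
Normalizing constant = 0.37848; the posterior for Bag 4 is its product over the sum, 0.06667/0.37848 = 0.1761.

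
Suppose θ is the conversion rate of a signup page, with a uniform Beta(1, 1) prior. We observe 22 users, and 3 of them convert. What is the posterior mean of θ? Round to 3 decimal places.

The binomial likelihood is conjugate to the Beta prior: with 3 successes and 19 failures, the posterior is Beta(1+3, 1+19) = Beta(4, 20).
E[θ | data] = 4/(4+20) = 0.167.

Posterior mean ≈ 0.167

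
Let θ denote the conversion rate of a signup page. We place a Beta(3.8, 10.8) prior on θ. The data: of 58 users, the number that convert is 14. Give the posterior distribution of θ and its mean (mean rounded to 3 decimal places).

Posterior: Beta(17.8, 54.8); mean ≈ 0.245

Observing 14 successes and 44 failures updates Beta(3.8, 10.8) by adding the success and failure counts to the two shape parameters: α = 3.8+14 = 17.8, β = 10.8+44 = 54.8.
E[θ | data] = 17.8/(17.8+54.8) = 0.245.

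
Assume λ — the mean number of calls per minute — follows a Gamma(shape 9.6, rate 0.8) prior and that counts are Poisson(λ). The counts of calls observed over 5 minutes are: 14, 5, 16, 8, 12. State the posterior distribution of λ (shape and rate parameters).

Posterior: Gamma(shape=64.6, rate=5.8)

Total count ∑xᵢ = 55 over n = 5 minutes.
Gamma is conjugate to the Poisson likelihood: posterior is Gamma(shape = 9.6+55 = 64.6, rate = 0.8+5 = 5.8).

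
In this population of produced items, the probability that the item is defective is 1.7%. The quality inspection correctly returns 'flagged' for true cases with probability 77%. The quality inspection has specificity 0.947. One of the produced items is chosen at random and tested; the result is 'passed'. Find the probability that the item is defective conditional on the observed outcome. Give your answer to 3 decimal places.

Write H for 'the item is defective'. Prior odds H:¬H = 0.017/0.983 = 0.017294. For the 'passed' outcome, the likelihood ratio is 0.23/0.947 = 0.24287.
Posterior odds = 0.017294 × 0.24287 = 0.0042002, so P(H|E) = 0.0042002/(1+0.0042002) = 0.004.

P(H | E) ≈ 0.004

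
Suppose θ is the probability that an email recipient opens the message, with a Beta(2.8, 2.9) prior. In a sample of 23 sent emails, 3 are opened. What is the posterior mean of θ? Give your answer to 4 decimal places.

Observing 3 successes and 20 failures updates Beta(2.8, 2.9) by adding the success and failure counts to the two shape parameters: α = 2.8+3 = 5.8, β = 2.9+20 = 22.9.
E[θ | data] = 5.8/(5.8+22.9) = 0.2021.

Posterior mean ≈ 0.2021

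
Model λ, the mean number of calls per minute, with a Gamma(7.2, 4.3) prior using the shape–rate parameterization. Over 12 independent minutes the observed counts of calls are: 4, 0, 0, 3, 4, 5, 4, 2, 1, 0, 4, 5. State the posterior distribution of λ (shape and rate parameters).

Posterior: Gamma(shape=39.2, rate=16.3)

The Poisson likelihood adds the total count to the shape and the number of exposure periods to the rate. Here ∑xᵢ = 32 and n = 12, so shape 7.2→39.2 and rate 4.3→16.3.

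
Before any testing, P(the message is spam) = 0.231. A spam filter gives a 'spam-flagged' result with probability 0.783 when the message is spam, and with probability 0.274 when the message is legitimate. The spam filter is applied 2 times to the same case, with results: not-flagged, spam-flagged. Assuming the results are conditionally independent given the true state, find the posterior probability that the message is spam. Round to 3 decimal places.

With H the event that the message is spam, the joint likelihood of the observed sequence is P(data|H) = 0.217·0.783 = 0.16991 and P(data|¬H) = 0.726·0.274 = 0.19892.
Bayes: P(H|data) = 0.231·0.16991 / (0.231·0.16991 + 0.769·0.19892) = 0.039249/0.19222 = 0.2042.

Posterior P(H) ≈ 0.204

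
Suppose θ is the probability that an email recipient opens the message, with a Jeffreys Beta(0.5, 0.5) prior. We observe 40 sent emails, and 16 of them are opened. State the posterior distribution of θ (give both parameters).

Posterior: Beta(16.5, 24.5)

The binomial likelihood is conjugate to the Beta prior: with 16 successes and 24 failures, the posterior is Beta(0.5+16, 0.5+24) = Beta(16.5, 24.5).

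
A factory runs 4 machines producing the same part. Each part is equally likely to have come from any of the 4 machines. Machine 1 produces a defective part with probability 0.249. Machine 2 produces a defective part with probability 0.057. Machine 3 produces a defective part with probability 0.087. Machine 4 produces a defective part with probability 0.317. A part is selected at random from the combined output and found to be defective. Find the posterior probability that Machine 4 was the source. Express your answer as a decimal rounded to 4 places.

Tabulate prior·likelihood by source: [1] prior 0.25, lik 0.249, product 0.06225; [2] prior 0.25, lik 0.057, product 0.01425; [3] prior 0.25, lik 0.087, product 0.02175; [4] prior 0.25, lik 0.317, product 0.07925.
Normalizing constant = 0.17750; the posterior for Machine 4 is its product over the sum, 0.07925/0.17750 = 0.4465.

Posterior probability ≈ 0.4465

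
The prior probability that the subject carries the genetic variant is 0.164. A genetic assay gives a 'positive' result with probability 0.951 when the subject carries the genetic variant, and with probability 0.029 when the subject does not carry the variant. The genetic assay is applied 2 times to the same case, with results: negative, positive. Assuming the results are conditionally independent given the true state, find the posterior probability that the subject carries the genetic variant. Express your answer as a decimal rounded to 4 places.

Posterior P(H) ≈ 0.2451

Let H be the event that the subject carries the genetic variant; start with P(H) = 0.164. P('positive'|H) = 0.951, P('positive'|¬H) = 0.029.
Update on result 1 ('negative'): P(H) ← 0.049·0.1640 / (0.049·0.1640 + 0.971·0.8360) = 0.0080360/0.81979 = 0.0098.
Update on result 2 ('positive'): P(H) ← 0.951·0.0098 / (0.951·0.0098 + 0.029·0.9902) = 0.0093222/0.038038 = 0.2451.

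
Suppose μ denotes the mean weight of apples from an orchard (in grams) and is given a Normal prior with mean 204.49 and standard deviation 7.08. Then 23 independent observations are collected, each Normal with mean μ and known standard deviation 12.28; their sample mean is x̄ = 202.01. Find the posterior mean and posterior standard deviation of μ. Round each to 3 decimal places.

Prior precision 1/τ₀² = 1/7.08² = 0.0199496; data precision n/σ² = 23/12.28² = 0.152522.
Posterior precision = 0.0199496 + 0.152522 = 0.172471, giving posterior SD = 1/√0.172471 = 2.408.
Posterior mean = (0.0199496·204.49 + 0.152522·202.01) / 0.172471 = 202.297.

Posterior mean ≈ 202.297; posterior SD ≈ 2.408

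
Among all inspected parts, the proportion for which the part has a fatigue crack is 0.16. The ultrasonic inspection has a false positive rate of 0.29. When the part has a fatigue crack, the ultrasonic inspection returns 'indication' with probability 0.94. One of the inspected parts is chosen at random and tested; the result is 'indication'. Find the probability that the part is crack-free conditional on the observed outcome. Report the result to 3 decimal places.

P(¬H | E) ≈ 0.618

Write H for 'the part has a fatigue crack'. Prior odds H:¬H = 0.16/0.84 = 0.19048. For the 'indication' outcome, the likelihood ratio is 0.94/0.29 = 3.2414.
Posterior odds = 0.19048 × 3.2414 = 0.61741, so P(H|E) = 0.61741/(1+0.61741) = 0.382. Then P(¬H|E) = 1 − 0.382 = 0.618.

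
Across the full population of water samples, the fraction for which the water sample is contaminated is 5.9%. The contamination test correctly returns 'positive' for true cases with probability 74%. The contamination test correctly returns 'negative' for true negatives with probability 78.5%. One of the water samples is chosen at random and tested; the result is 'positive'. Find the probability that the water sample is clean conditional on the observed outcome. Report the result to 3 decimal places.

Let H be the event that the water sample is contaminated. P(H) = 0.059, so P(¬H) = 0.941. With E the 'positive' result, P(E|H) = 0.74 and P(E|¬H) = 0.215.
P(E) = 0.74·0.059 + 0.215·0.941 = 0.043660 + 0.20232 = 0.24598.
By Bayes' theorem, P(H|E) = 0.043660 / 0.24598 = 0.177. Hence P(¬H|E) = 1 − 0.177 = 0.823.

P(¬H | E) ≈ 0.823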